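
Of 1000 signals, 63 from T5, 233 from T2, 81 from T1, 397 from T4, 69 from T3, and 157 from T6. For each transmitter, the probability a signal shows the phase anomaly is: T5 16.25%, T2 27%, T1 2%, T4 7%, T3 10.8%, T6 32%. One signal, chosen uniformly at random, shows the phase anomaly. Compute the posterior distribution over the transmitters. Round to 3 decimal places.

Compute prior × likelihood for every hypothesis:
  T5: 0.063 × 0.1625 = 0.0102375
  T2: 0.233 × 0.27 = 0.06291
  T1: 0.081 × 0.02 = 0.00162
  T4: 0.397 × 0.07 = 0.02779
  T3: 0.069 × 0.108 = 0.007452
  T6: 0.157 × 0.32 = 0.05024
Normalizing constant = 0.1602495.
P(T5 | anomaly) = 0.0102375/0.1602495 ≈ 0.064
P(T2 | anomaly) = 0.06291/0.1602495 ≈ 0.393
P(T1 | anomaly) = 0.00162/0.1602495 ≈ 0.010
P(T4 | anomaly) = 0.02779/0.1602495 ≈ 0.173
P(T3 | anomaly) = 0.007452/0.1602495 ≈ 0.047
P(T6 | anomaly) = 0.05024/0.1602495 ≈ 0.314

T5 0.064, T2 0.393, T1 0.010, T4 0.173, T3 0.047, T6 0.314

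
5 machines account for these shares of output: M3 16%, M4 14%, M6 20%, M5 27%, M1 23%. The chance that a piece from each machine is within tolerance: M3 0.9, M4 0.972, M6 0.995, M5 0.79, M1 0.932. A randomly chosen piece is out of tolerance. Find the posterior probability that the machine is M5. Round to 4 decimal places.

Taking complements, P(oversize | each) = M3 0.1, M4 0.028, M6 0.005, M5 0.21, M1 0.068.
By Bayes' rule, posterior ∝ prior × likelihood:
  M3: 0.16 × 0.1 = 0.016
  M4: 0.14 × 0.028 = 0.00392
  M6: 0.2 × 0.005 = 0.001
  M5: 0.27 × 0.21 = 0.0567
  M1: 0.23 × 0.068 = 0.01564
Normalizing constant = 0.09326.
P(M5 | evidence) = 0.0567 / 0.09326 ≈ 0.6080.

0.6080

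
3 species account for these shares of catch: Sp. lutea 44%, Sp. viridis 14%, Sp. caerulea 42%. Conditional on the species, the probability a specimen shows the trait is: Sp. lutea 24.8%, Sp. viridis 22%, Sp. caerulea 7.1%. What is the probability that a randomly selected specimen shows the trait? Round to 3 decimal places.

Compute prior × likelihood for every hypothesis:
  Sp. lutea: 0.44 × 0.248 = 0.10912
  Sp. viridis: 0.14 × 0.22 = 0.0308
  Sp. caerulea: 0.42 × 0.071 = 0.02982
P(trait) = 0.10912 + 0.0308 + 0.02982 = 0.16974 → 0.170.

0.170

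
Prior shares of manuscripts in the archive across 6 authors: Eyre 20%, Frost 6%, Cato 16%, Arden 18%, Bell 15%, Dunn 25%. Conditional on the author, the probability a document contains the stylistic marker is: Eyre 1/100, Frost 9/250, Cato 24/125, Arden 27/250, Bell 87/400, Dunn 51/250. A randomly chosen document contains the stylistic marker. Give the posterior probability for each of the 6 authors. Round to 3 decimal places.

Prior × likelihood for each hypothesis:
  Eyre: 0.2 × 0.01 = 0.002
  Frost: 0.06 × 0.036 = 0.00216
  Cato: 0.16 × 0.192 = 0.03072
  Arden: 0.18 × 0.108 = 0.01944
  Bell: 0.15 × 0.2175 = 0.032625
  Dunn: 0.25 × 0.204 = 0.051
Sum = 0.137945.
P(Eyre | marker) = 0.002/0.137945 ≈ 0.014
P(Frost | marker) = 0.00216/0.137945 ≈ 0.016
P(Cato | marker) = 0.03072/0.137945 ≈ 0.223
P(Arden | marker) = 0.01944/0.137945 ≈ 0.141
P(Bell | marker) = 0.032625/0.137945 ≈ 0.237
P(Dunn | marker) = 0.051/0.137945 ≈ 0.370
(Check: 0.014+0.016+0.223+0.141+0.237+0.370 = 1.001.)

Eyre 0.014, Frost 0.016, Cato 0.223, Arden 0.141, Bell 0.237, Dunn 0.370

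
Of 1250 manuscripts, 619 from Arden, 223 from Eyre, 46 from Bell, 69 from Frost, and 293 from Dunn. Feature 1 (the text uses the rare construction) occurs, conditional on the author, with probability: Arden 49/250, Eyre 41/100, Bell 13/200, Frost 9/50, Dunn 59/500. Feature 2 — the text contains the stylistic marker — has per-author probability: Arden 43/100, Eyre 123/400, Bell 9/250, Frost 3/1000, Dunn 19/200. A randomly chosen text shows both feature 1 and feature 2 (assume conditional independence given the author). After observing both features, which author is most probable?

Compute prior × likelihood for every hypothesis:
  Arden: 0.4952 × 0.196 × 0.43 = 0.041735456
  Eyre: 0.1784 × 0.41 × 0.3075 = 0.02249178
  Bell: 0.0368 × 0.065 × 0.036 = 0.000086112
  Frost: 0.0552 × 0.18 × 0.003 = 0.000029808
  Dunn: 0.2344 × 0.118 × 0.095 = 0.002627624
Normalizing constant = 0.06697078.
Largest term belongs to Arden, so Arden is most probable.

Arden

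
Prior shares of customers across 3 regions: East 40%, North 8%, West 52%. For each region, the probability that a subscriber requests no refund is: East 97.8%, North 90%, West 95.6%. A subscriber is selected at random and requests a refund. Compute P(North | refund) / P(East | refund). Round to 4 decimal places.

Taking complements, P(refund | each) = East 0.022, North 0.1, West 0.044.
Prior × likelihood for each hypothesis:
  East: 0.4 × 0.022 = 0.0088
  North: 0.08 × 0.1 = 0.008
  West: 0.52 × 0.044 = 0.02288
Sum = 0.03968.
The ratio is 0.008 / 0.0088 (the normalizer cancels) = 0.9091.

0.9091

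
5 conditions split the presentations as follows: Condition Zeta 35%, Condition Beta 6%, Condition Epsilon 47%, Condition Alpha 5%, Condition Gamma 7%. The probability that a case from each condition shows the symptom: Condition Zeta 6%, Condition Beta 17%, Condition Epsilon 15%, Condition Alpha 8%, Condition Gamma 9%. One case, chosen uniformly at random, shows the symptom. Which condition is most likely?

Condition Epsilon

By Bayes' rule, posterior ∝ prior × likelihood:
  Condition Zeta: 0.35 × 0.06 = 0.021
  Condition Beta: 0.06 × 0.17 = 0.0102
  Condition Epsilon: 0.47 × 0.15 = 0.0705
  Condition Alpha: 0.05 × 0.08 = 0.004
  Condition Gamma: 0.07 × 0.09 = 0.0063
Sum = 0.112.
Largest term belongs to Condition Epsilon, so Condition Epsilon is most probable.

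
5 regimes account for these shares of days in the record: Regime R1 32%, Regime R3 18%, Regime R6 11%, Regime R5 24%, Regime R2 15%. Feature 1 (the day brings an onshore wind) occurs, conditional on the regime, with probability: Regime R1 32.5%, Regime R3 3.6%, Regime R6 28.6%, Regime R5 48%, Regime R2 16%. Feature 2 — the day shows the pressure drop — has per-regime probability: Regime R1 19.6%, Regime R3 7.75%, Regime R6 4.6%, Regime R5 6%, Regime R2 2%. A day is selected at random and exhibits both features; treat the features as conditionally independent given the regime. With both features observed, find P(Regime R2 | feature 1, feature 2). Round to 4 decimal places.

Unnormalized posteriors (prior × likelihood):
  Regime R1: 0.32 × 0.325 × 0.196 = 0.020384
  Regime R3: 0.18 × 0.036 × 0.0775 = 0.0005022
  Regime R6: 0.11 × 0.286 × 0.046 = 0.00144716
  Regime R5: 0.24 × 0.48 × 0.06 = 0.006912
  Regime R2: 0.15 × 0.16 × 0.02 = 0.00048
Normalizing constant = 0.02972536.
P(Regime R2 | evidence) = 0.00048 / 0.02972536 ≈ 0.0161.

0.0161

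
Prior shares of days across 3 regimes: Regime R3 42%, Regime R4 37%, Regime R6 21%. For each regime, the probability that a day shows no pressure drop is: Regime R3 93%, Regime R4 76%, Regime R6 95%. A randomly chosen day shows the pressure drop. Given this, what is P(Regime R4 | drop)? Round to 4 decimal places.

Taking complements, P(drop | each) = Regime R3 0.07, Regime R4 0.24, Regime R6 0.05.
Prior × likelihood for each hypothesis:
  Regime R3: 0.42 × 0.07 = 0.0294
  Regime R4: 0.37 × 0.24 = 0.0888
  Regime R6: 0.21 × 0.05 = 0.0105
Sum = 0.1287.
P(Regime R4 | evidence) = 0.0888 / 0.1287 ≈ 0.6900.

0.6900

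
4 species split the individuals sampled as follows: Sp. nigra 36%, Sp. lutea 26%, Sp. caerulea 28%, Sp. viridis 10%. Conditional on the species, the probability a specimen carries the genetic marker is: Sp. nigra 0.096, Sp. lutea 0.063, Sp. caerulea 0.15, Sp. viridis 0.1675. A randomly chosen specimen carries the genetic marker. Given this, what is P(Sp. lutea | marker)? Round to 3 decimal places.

Compute prior × likelihood for every hypothesis:
  Sp. nigra: 0.36 × 0.096 = 0.03456
  Sp. lutea: 0.26 × 0.063 = 0.01638
  Sp. caerulea: 0.28 × 0.15 = 0.042
  Sp. viridis: 0.1 × 0.1675 = 0.01675
Total = 0.10969.
P(Sp. lutea | evidence) = 0.01638 / 0.10969 ≈ 0.149.

0.149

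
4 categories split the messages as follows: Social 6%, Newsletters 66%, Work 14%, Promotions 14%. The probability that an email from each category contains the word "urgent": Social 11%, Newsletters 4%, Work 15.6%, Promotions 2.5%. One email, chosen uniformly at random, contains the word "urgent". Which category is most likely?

Newsletters

Unnormalized posteriors (prior × likelihood):
  Social: 0.06 × 0.11 = 0.0066
  Newsletters: 0.66 × 0.04 = 0.0264
  Work: 0.14 × 0.156 = 0.02184
  Promotions: 0.14 × 0.025 = 0.0035
Sum = 0.05834.
Largest term belongs to Newsletters, so Newsletters is most probable.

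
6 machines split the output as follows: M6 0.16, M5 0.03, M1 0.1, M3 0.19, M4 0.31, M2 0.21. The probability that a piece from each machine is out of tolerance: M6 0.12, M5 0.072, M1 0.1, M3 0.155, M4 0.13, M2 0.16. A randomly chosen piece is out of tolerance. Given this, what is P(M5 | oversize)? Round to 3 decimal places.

0.016

Unnormalized posteriors (prior × likelihood):
  M6: 0.16 × 0.12 = 0.0192
  M5: 0.03 × 0.072 = 0.00216
  M1: 0.1 × 0.1 = 0.01
  M3: 0.19 × 0.155 = 0.02945
  M4: 0.31 × 0.13 = 0.0403
  M2: 0.21 × 0.16 = 0.0336
Total = 0.13471.
P(M5 | evidence) = 0.00216 / 0.13471 ≈ 0.016.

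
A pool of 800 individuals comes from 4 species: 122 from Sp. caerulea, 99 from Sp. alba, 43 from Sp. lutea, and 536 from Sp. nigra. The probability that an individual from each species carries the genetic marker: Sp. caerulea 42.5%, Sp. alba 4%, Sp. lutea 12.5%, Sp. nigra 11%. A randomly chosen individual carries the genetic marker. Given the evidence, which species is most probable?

By Bayes' rule, posterior ∝ prior × likelihood:
  Sp. caerulea: 0.1525 × 0.425 = 0.0648125
  Sp. alba: 0.12375 × 0.04 = 0.00495
  Sp. lutea: 0.05375 × 0.125 = 0.00671875
  Sp. nigra: 0.67 × 0.11 = 0.0737
Total = 0.15018125.
Largest term belongs to Sp. nigra, so Sp. nigra is most probable.

Sp. nigra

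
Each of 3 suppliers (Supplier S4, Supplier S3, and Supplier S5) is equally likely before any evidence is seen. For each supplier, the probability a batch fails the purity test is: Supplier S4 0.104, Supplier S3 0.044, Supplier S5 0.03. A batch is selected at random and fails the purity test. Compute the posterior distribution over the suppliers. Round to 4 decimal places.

With a uniform prior (1/3 each), posterior ∝ likelihood:
  Supplier S4: 0.104
  Supplier S3: 0.044
  Supplier S5: 0.03
Sum = 0.178.
P(Supplier S4 | off-spec) = 0.104/0.178 ≈ 0.5843
P(Supplier S3 | off-spec) = 0.044/0.178 ≈ 0.2472
P(Supplier S5 | off-spec) = 0.03/0.178 ≈ 0.1685

Supplier S4 0.5843, Supplier S3 0.2472, Supplier S5 0.1685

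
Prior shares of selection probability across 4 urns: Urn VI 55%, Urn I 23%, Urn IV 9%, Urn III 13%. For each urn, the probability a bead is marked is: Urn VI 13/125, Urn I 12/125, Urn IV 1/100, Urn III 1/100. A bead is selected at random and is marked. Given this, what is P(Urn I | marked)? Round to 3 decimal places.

By Bayes' rule, posterior ∝ prior × likelihood:
  Urn VI: 0.55 × 0.104 = 0.0572
  Urn I: 0.23 × 0.096 = 0.02208
  Urn IV: 0.09 × 0.01 = 0.0009
  Urn III: 0.13 × 0.01 = 0.0013
Sum = 0.08148.
P(Urn I | evidence) = 0.02208 / 0.08148 ≈ 0.271.

0.271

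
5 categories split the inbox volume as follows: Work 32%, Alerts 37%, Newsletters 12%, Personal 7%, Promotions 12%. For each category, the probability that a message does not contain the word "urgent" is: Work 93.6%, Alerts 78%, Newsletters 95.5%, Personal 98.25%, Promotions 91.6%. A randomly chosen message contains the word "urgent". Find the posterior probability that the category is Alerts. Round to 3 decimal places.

Taking complements, P(urgent-flag | each) = Work 0.064, Alerts 0.22, Newsletters 0.045, Personal 0.0175, Promotions 0.084.
Compute prior × likelihood for every hypothesis:
  Work: 0.32 × 0.064 = 0.02048
  Alerts: 0.37 × 0.22 = 0.0814
  Newsletters: 0.12 × 0.045 = 0.0054
  Personal: 0.07 × 0.0175 = 0.001225
  Promotions: 0.12 × 0.084 = 0.01008
Normalizing constant = 0.118585.
P(Alerts | evidence) = 0.0814 / 0.118585 ≈ 0.686.

0.686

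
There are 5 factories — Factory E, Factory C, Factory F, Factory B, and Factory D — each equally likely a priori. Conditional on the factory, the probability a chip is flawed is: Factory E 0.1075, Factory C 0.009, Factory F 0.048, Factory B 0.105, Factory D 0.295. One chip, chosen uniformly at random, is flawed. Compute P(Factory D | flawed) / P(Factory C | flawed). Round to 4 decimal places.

32.7778

With a uniform prior (1/5 each), posterior ∝ likelihood:
  Factory E: 0.1075
  Factory C: 0.009
  Factory F: 0.048
  Factory B: 0.105
  Factory D: 0.295
Sum = 0.5645.
The ratio is 0.295 / 0.009 (the normalizer cancels) = 32.7778.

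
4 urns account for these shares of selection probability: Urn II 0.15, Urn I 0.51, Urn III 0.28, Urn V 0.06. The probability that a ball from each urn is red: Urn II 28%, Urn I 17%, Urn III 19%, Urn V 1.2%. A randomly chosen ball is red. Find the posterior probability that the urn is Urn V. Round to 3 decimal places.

Prior × likelihood for each hypothesis:
  Urn II: 0.15 × 0.28 = 0.042
  Urn I: 0.51 × 0.17 = 0.0867
  Urn III: 0.28 × 0.19 = 0.0532
  Urn V: 0.06 × 0.012 = 0.00072
Sum = 0.18262.
P(Urn V | evidence) = 0.00072 / 0.18262 ≈ 0.004.

0.004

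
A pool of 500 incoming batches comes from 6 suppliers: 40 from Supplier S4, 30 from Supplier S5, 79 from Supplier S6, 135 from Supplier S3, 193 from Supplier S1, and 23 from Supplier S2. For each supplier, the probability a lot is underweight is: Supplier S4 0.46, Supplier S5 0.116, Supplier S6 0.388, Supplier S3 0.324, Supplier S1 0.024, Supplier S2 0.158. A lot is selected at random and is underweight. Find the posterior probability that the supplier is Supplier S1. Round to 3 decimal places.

0.044

Unnormalized posteriors (prior × likelihood):
  Supplier S4: 0.08 × 0.46 = 0.0368
  Supplier S5: 0.06 × 0.116 = 0.00696
  Supplier S6: 0.158 × 0.388 = 0.061304
  Supplier S3: 0.27 × 0.324 = 0.08748
  Supplier S1: 0.386 × 0.024 = 0.009264
  Supplier S2: 0.046 × 0.158 = 0.007268
Normalizing constant = 0.209076.
P(Supplier S1 | evidence) = 0.009264 / 0.209076 ≈ 0.044.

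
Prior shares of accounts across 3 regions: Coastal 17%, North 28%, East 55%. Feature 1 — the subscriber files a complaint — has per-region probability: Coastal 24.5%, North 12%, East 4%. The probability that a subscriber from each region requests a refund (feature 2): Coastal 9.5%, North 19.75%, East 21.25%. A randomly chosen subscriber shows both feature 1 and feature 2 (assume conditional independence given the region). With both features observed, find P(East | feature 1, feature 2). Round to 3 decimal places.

0.306

By Bayes' rule, posterior ∝ prior × likelihood:
  Coastal: 0.17 × 0.245 × 0.095 = 0.00395675
  North: 0.28 × 0.12 × 0.1975 = 0.006636
  East: 0.55 × 0.04 × 0.2125 = 0.004675
Sum = 0.01526775.
P(East | evidence) = 0.004675 / 0.01526775 ≈ 0.306.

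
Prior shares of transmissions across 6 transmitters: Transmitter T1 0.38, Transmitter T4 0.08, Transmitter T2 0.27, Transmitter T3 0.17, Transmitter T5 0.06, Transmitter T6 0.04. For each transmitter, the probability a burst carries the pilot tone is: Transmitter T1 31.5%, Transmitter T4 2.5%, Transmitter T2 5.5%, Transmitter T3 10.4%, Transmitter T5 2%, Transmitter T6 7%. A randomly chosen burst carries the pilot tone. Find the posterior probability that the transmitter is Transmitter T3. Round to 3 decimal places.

Prior × likelihood for each hypothesis:
  Transmitter T1: 0.38 × 0.315 = 0.1197
  Transmitter T4: 0.08 × 0.025 = 0.002
  Transmitter T2: 0.27 × 0.055 = 0.01485
  Transmitter T3: 0.17 × 0.104 = 0.01768
  Transmitter T5: 0.06 × 0.02 = 0.0012
  Transmitter T6: 0.04 × 0.07 = 0.0028
Sum = 0.15823.
P(Transmitter T3 | evidence) = 0.01768 / 0.15823 ≈ 0.112.

0.112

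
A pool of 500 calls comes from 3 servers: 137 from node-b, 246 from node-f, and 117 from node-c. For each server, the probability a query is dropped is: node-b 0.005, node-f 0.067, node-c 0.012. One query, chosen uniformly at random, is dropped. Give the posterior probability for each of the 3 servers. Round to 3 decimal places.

Prior × likelihood for each hypothesis:
  node-b: 0.274 × 0.005 = 0.00137
  node-f: 0.492 × 0.067 = 0.032964
  node-c: 0.234 × 0.012 = 0.002808
Total = 0.037142.
P(node-b | dropped) = 0.00137/0.037142 ≈ 0.037
P(node-f | dropped) = 0.032964/0.037142 ≈ 0.888
P(node-c | dropped) = 0.002808/0.037142 ≈ 0.076
(Check: 0.037+0.888+0.076 = 1.001.)

node-b 0.037, node-f 0.888, node-c 0.076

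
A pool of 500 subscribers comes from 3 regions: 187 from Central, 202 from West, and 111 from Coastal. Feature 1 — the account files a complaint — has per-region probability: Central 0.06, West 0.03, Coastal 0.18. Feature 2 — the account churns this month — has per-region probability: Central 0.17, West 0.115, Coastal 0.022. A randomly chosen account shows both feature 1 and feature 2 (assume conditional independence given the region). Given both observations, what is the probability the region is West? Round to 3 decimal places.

0.229

Prior × likelihood for each hypothesis:
  Central: 0.374 × 0.06 × 0.17 = 0.0038148
  West: 0.404 × 0.03 × 0.115 = 0.0013938
  Coastal: 0.222 × 0.18 × 0.022 = 0.00087912
Sum = 0.00608772.
P(West | evidence) = 0.0013938 / 0.00608772 ≈ 0.229.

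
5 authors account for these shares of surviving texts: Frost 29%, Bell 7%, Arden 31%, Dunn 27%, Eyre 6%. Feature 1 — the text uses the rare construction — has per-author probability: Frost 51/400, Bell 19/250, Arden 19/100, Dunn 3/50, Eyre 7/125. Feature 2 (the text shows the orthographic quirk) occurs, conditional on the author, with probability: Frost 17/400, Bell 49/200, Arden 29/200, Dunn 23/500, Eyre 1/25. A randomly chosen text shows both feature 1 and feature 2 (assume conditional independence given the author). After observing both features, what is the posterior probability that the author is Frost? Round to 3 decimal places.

0.128

Prior × likelihood for each hypothesis:
  Frost: 0.29 × 0.1275 × 0.0425 = 0.0015714375
  Bell: 0.07 × 0.076 × 0.245 = 0.0013034
  Arden: 0.31 × 0.19 × 0.145 = 0.0085405
  Dunn: 0.27 × 0.06 × 0.046 = 0.0007452
  Eyre: 0.06 × 0.056 × 0.04 = 0.0001344
Normalizing constant = 0.0122949375.
P(Frost | evidence) = 0.0015714375 / 0.0122949375 ≈ 0.128.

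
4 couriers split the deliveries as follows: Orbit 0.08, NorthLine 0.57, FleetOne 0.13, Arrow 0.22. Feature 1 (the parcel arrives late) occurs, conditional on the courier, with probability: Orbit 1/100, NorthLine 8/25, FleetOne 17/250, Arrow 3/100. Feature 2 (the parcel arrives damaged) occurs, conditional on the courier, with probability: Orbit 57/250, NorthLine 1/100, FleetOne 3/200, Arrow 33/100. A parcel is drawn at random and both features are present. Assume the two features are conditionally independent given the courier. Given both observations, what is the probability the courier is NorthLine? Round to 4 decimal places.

0.4225

Unnormalized posteriors (prior × likelihood):
  Orbit: 0.08 × 0.01 × 0.228 = 0.0001824
  NorthLine: 0.57 × 0.32 × 0.01 = 0.001824
  FleetOne: 0.13 × 0.068 × 0.015 = 0.0001326
  Arrow: 0.22 × 0.03 × 0.33 = 0.002178
Normalizing constant = 0.004317.
P(NorthLine | evidence) = 0.001824 / 0.004317 ≈ 0.4225.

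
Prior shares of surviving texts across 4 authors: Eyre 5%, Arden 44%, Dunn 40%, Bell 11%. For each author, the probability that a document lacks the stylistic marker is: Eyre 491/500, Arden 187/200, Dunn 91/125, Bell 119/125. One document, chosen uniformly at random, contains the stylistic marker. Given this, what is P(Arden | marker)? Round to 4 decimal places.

Taking complements, P(marker | each) = Eyre 0.018, Arden 0.065, Dunn 0.272, Bell 0.048.
Compute prior × likelihood for every hypothesis:
  Eyre: 0.05 × 0.018 = 0.0009
  Arden: 0.44 × 0.065 = 0.0286
  Dunn: 0.4 × 0.272 = 0.1088
  Bell: 0.11 × 0.048 = 0.00528
Sum = 0.14358.
P(Arden | evidence) = 0.0286 / 0.14358 ≈ 0.1992.

0.1992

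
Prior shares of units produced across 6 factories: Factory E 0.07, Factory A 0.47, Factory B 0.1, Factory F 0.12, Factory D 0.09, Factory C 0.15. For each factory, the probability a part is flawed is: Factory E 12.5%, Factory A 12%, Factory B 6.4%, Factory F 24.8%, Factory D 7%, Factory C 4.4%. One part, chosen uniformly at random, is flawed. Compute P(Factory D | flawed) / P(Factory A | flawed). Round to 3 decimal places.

0.112

Unnormalized posteriors (prior × likelihood):
  Factory E: 0.07 × 0.125 = 0.00875
  Factory A: 0.47 × 0.12 = 0.0564
  Factory B: 0.1 × 0.064 = 0.0064
  Factory F: 0.12 × 0.248 = 0.02976
  Factory D: 0.09 × 0.07 = 0.0063
  Factory C: 0.15 × 0.044 = 0.0066
Normalizing constant = 0.11421.
The ratio is 0.0063 / 0.0564 (the normalizer cancels) = 0.112.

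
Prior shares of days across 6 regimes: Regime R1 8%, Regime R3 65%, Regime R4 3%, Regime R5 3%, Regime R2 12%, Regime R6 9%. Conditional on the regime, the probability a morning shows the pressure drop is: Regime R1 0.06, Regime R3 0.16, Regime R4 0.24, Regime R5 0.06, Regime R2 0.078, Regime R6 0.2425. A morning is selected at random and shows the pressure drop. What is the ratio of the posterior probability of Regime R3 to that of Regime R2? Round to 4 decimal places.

Prior × likelihood for each hypothesis:
  Regime R1: 0.08 × 0.06 = 0.0048
  Regime R3: 0.65 × 0.16 = 0.104
  Regime R4: 0.03 × 0.24 = 0.0072
  Regime R5: 0.03 × 0.06 = 0.0018
  Regime R2: 0.12 × 0.078 = 0.00936
  Regime R6: 0.09 × 0.2425 = 0.021825
Total = 0.148985.
The ratio is 0.104 / 0.00936 (the normalizer cancels) = 11.1111.

11.1111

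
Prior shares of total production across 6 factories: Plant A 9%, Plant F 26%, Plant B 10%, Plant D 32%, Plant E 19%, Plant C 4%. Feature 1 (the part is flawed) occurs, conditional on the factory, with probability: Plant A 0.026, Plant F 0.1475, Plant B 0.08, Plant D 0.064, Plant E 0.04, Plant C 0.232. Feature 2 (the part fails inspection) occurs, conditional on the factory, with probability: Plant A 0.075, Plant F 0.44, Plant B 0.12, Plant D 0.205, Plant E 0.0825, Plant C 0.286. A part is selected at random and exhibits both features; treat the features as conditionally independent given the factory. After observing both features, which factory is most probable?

Plant F

Unnormalized posteriors (prior × likelihood):
  Plant A: 0.09 × 0.026 × 0.075 = 0.0001755
  Plant F: 0.26 × 0.1475 × 0.44 = 0.016874
  Plant B: 0.1 × 0.08 × 0.12 = 0.00096
  Plant D: 0.32 × 0.064 × 0.205 = 0.0041984
  Plant E: 0.19 × 0.04 × 0.0825 = 0.000627
  Plant C: 0.04 × 0.232 × 0.286 = 0.00265408
Total = 0.02548898.
Largest term belongs to Plant F, so Plant F is most probable.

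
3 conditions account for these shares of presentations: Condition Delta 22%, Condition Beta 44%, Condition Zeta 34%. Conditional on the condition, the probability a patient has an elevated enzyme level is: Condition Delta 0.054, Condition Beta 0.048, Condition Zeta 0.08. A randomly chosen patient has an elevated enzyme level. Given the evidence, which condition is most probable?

Condition Zeta

By Bayes' rule, posterior ∝ prior × likelihood:
  Condition Delta: 0.22 × 0.054 = 0.01188
  Condition Beta: 0.44 × 0.048 = 0.02112
  Condition Zeta: 0.34 × 0.08 = 0.0272
Normalizing constant = 0.0602.
Largest term belongs to Condition Zeta, so Condition Zeta is most probable.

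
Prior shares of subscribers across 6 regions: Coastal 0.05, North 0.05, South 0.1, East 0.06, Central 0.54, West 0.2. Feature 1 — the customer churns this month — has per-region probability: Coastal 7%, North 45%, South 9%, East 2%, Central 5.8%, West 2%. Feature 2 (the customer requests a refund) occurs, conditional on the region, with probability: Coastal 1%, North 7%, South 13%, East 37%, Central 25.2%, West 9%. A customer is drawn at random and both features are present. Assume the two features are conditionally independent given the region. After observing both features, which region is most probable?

Unnormalized posteriors (prior × likelihood):
  Coastal: 0.05 × 0.07 × 0.01 = 0.000035
  North: 0.05 × 0.45 × 0.07 = 0.001575
  South: 0.1 × 0.09 × 0.13 = 0.00117
  East: 0.06 × 0.02 × 0.37 = 0.000444
  Central: 0.54 × 0.058 × 0.252 = 0.00789264
  West: 0.2 × 0.02 × 0.09 = 0.00036
Sum = 0.01147664.
Largest term belongs to Central, so Central is most probable.

Central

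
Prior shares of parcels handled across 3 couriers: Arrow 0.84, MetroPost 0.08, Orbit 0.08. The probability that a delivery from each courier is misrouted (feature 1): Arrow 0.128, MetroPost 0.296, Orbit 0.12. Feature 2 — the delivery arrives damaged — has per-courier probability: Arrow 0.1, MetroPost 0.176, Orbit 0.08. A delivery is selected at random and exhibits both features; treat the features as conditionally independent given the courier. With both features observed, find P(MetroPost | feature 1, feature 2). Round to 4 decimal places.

Prior × likelihood for each hypothesis:
  Arrow: 0.84 × 0.128 × 0.1 = 0.010752
  MetroPost: 0.08 × 0.296 × 0.176 = 0.00416768
  Orbit: 0.08 × 0.12 × 0.08 = 0.000768
Normalizing constant = 0.01568768.
P(MetroPost | evidence) = 0.00416768 / 0.01568768 ≈ 0.2657.

0.2657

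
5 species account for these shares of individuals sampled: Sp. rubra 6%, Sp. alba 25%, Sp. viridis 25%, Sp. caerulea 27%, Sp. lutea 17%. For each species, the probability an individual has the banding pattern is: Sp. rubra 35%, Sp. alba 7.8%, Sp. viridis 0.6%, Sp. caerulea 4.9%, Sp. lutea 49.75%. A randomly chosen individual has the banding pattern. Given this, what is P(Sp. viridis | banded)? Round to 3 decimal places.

Unnormalized posteriors (prior × likelihood):
  Sp. rubra: 0.06 × 0.35 = 0.021
  Sp. alba: 0.25 × 0.078 = 0.0195
  Sp. viridis: 0.25 × 0.006 = 0.0015
  Sp. caerulea: 0.27 × 0.049 = 0.01323
  Sp. lutea: 0.17 × 0.4975 = 0.084575
Total = 0.139805.
P(Sp. viridis | evidence) = 0.0015 / 0.139805 ≈ 0.011.

0.011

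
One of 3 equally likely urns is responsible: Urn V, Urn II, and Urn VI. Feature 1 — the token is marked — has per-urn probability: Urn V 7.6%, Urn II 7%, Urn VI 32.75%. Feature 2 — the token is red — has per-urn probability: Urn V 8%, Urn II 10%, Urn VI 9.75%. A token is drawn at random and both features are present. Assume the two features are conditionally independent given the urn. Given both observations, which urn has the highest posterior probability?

Since the prior is uniform, the posterior is proportional to the likelihood:
  Urn V: 0.076 × 0.08 = 0.00608
  Urn II: 0.07 × 0.1 = 0.007
  Urn VI: 0.3275 × 0.0975 = 0.03193125
Total = 0.04501125.
Largest term belongs to Urn VI, so Urn VI is most probable.

Urn VI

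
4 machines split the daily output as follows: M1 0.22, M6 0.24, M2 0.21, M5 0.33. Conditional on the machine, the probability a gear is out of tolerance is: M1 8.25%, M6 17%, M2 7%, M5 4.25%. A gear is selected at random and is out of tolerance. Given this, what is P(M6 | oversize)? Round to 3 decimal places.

0.465

Compute prior × likelihood for every hypothesis:
  M1: 0.22 × 0.0825 = 0.01815
  M6: 0.24 × 0.17 = 0.0408
  M2: 0.21 × 0.07 = 0.0147
  M5: 0.33 × 0.0425 = 0.014025
Sum = 0.087675.
P(M6 | evidence) = 0.0408 / 0.087675 ≈ 0.465.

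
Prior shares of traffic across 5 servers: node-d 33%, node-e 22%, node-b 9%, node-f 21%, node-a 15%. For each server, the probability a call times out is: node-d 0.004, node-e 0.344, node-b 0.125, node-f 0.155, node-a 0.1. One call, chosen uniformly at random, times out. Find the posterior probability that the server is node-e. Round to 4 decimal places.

Unnormalized posteriors (prior × likelihood):
  node-d: 0.33 × 0.004 = 0.00132
  node-e: 0.22 × 0.344 = 0.07568
  node-b: 0.09 × 0.125 = 0.01125
  node-f: 0.21 × 0.155 = 0.03255
  node-a: 0.15 × 0.1 = 0.015
Sum = 0.1358.
P(node-e | evidence) = 0.07568 / 0.1358 ≈ 0.5573.

0.5573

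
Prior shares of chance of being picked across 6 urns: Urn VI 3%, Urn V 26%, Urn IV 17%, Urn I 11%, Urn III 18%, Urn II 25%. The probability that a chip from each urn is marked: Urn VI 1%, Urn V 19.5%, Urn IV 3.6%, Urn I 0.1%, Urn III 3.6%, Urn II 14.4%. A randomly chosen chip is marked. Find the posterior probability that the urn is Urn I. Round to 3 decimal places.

By Bayes' rule, posterior ∝ prior × likelihood:
  Urn VI: 0.03 × 0.01 = 0.0003
  Urn V: 0.26 × 0.195 = 0.0507
  Urn IV: 0.17 × 0.036 = 0.00612
  Urn I: 0.11 × 0.001 = 0.00011
  Urn III: 0.18 × 0.036 = 0.00648
  Urn II: 0.25 × 0.144 = 0.036
Total = 0.09971.
P(Urn I | evidence) = 0.00011 / 0.09971 ≈ 0.001.

0.001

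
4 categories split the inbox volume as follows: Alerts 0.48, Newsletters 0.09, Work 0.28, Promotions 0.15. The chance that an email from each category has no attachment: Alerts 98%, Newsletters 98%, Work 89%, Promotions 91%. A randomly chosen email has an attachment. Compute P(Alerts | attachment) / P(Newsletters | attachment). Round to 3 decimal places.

Taking complements, P(attachment | each) = Alerts 0.02, Newsletters 0.02, Work 0.11, Promotions 0.09.
By Bayes' rule, posterior ∝ prior × likelihood:
  Alerts: 0.48 × 0.02 = 0.0096
  Newsletters: 0.09 × 0.02 = 0.0018
  Work: 0.28 × 0.11 = 0.0308
  Promotions: 0.15 × 0.09 = 0.0135
Normalizing constant = 0.0557.
The ratio is 0.0096 / 0.0018 (the normalizer cancels) = 5.333.

5.333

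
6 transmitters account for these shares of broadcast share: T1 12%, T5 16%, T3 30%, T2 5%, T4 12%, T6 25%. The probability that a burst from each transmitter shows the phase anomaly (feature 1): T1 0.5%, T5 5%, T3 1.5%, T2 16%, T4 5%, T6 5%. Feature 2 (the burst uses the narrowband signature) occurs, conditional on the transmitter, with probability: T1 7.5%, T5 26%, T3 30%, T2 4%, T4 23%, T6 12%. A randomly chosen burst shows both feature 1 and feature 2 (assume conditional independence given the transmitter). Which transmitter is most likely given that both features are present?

T5

By Bayes' rule, posterior ∝ prior × likelihood:
  T1: 0.12 × 0.005 × 0.075 = 0.000045
  T5: 0.16 × 0.05 × 0.26 = 0.00208
  T3: 0.3 × 0.015 × 0.3 = 0.00135
  T2: 0.05 × 0.16 × 0.04 = 0.00032
  T4: 0.12 × 0.05 × 0.23 = 0.00138
  T6: 0.25 × 0.05 × 0.12 = 0.0015
Sum = 0.006675.
Largest term belongs to T5, so T5 is most probable.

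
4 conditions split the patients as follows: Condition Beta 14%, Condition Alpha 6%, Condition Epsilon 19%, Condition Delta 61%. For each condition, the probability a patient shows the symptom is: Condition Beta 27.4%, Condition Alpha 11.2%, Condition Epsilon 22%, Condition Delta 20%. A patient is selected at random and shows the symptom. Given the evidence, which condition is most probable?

Condition Delta

Prior × likelihood for each hypothesis:
  Condition Beta: 0.14 × 0.274 = 0.03836
  Condition Alpha: 0.06 × 0.112 = 0.00672
  Condition Epsilon: 0.19 × 0.22 = 0.0418
  Condition Delta: 0.61 × 0.2 = 0.122
Sum = 0.20888.
Largest term belongs to Condition Delta, so Condition Delta is most probable.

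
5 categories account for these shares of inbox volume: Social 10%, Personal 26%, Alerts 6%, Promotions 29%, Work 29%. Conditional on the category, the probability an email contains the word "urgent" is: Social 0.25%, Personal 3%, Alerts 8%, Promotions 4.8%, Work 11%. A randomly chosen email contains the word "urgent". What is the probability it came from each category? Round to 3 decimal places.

Social 0.004, Personal 0.133, Alerts 0.082, Promotions 0.237, Work 0.544

Compute prior × likelihood for every hypothesis:
  Social: 0.1 × 0.0025 = 0.00025
  Personal: 0.26 × 0.03 = 0.0078
  Alerts: 0.06 × 0.08 = 0.0048
  Promotions: 0.29 × 0.048 = 0.01392
  Work: 0.29 × 0.11 = 0.0319
Sum = 0.05867.
P(Social | urgent-flag) = 0.00025/0.05867 ≈ 0.004
P(Personal | urgent-flag) = 0.0078/0.05867 ≈ 0.133
P(Alerts | urgent-flag) = 0.0048/0.05867 ≈ 0.082
P(Promotions | urgent-flag) = 0.01392/0.05867 ≈ 0.237
P(Work | urgent-flag) = 0.0319/0.05867 ≈ 0.544
(Check: 0.004+0.133+0.082+0.237+0.544 = 1.000.)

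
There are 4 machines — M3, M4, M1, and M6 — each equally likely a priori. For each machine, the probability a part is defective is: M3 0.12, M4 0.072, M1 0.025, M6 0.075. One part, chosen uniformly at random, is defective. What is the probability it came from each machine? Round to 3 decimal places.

M3 0.411, M4 0.247, M1 0.086, M6 0.257

Since the prior is uniform, the posterior is proportional to the likelihood:
  M3: 0.12
  M4: 0.072
  M1: 0.025
  M6: 0.075
Sum = 0.292.
P(M3 | defective) = 0.12/0.292 ≈ 0.411
P(M4 | defective) = 0.072/0.292 ≈ 0.247
P(M1 | defective) = 0.025/0.292 ≈ 0.086
P(M6 | defective) = 0.075/0.292 ≈ 0.257
(Check: 0.411+0.247+0.086+0.257 = 1.001.)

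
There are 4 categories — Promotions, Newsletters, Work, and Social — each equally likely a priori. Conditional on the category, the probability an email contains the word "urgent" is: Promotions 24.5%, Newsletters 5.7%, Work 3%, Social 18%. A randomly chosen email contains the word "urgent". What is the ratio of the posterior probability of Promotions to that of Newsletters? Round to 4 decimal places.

With a uniform prior (1/4 each), posterior ∝ likelihood:
  Promotions: 0.245
  Newsletters: 0.057
  Work: 0.03
  Social: 0.18
Sum = 0.512.
The ratio is 0.245 / 0.057 (the normalizer cancels) = 4.2982.

4.2982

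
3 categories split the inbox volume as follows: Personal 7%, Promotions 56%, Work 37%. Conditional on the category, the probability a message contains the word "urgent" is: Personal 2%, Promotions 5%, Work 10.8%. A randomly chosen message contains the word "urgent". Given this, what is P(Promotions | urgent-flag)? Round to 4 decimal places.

Prior × likelihood for each hypothesis:
  Personal: 0.07 × 0.02 = 0.0014
  Promotions: 0.56 × 0.05 = 0.028
  Work: 0.37 × 0.108 = 0.03996
Sum = 0.06936.
P(Promotions | evidence) = 0.028 / 0.06936 ≈ 0.4037.

0.4037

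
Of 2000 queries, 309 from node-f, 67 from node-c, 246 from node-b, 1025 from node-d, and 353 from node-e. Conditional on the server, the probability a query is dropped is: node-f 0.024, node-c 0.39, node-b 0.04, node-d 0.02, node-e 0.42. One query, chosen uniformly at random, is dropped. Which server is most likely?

Unnormalized posteriors (prior × likelihood):
  node-f: 0.1545 × 0.024 = 0.003708
  node-c: 0.0335 × 0.39 = 0.013065
  node-b: 0.123 × 0.04 = 0.00492
  node-d: 0.5125 × 0.02 = 0.01025
  node-e: 0.1765 × 0.42 = 0.07413
Sum = 0.106073.
Largest term belongs to node-e, so node-e is most probable.

node-e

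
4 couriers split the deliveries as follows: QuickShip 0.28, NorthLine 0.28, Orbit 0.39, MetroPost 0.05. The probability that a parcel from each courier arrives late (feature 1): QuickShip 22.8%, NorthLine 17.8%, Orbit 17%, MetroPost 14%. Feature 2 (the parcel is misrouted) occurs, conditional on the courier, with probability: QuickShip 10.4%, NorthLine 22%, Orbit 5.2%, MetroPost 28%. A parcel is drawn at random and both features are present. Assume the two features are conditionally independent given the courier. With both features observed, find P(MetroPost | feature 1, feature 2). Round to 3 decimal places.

0.085

Prior × likelihood for each hypothesis:
  QuickShip: 0.28 × 0.228 × 0.104 = 0.00663936
  NorthLine: 0.28 × 0.178 × 0.22 = 0.0109648
  Orbit: 0.39 × 0.17 × 0.052 = 0.0034476
  MetroPost: 0.05 × 0.14 × 0.28 = 0.00196
Sum = 0.02301176.
P(MetroPost | evidence) = 0.00196 / 0.02301176 ≈ 0.085.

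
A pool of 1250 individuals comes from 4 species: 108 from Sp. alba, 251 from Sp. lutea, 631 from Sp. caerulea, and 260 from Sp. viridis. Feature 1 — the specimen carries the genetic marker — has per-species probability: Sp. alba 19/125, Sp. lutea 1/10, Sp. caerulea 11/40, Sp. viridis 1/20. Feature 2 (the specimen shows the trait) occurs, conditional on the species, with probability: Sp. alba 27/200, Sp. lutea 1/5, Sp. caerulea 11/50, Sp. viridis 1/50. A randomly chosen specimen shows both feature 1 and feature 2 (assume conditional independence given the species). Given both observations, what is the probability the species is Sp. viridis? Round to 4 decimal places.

0.0057

By Bayes' rule, posterior ∝ prior × likelihood:
  Sp. alba: 0.0864 × 0.152 × 0.135 = 0.001772928
  Sp. lutea: 0.2008 × 0.1 × 0.2 = 0.004016
  Sp. caerulea: 0.5048 × 0.275 × 0.22 = 0.0305404
  Sp. viridis: 0.208 × 0.05 × 0.02 = 0.000208
Normalizing constant = 0.036537328.
P(Sp. viridis | evidence) = 0.000208 / 0.036537328 ≈ 0.0057.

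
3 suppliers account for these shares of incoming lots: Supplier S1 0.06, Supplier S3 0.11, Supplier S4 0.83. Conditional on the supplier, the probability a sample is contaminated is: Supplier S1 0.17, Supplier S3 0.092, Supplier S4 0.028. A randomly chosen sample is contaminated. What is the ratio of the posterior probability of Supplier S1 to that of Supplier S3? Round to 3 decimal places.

1.008

Unnormalized posteriors (prior × likelihood):
  Supplier S1: 0.06 × 0.17 = 0.0102
  Supplier S3: 0.11 × 0.092 = 0.01012
  Supplier S4: 0.83 × 0.028 = 0.02324
Normalizing constant = 0.04356.
The ratio is 0.0102 / 0.01012 (the normalizer cancels) = 1.008.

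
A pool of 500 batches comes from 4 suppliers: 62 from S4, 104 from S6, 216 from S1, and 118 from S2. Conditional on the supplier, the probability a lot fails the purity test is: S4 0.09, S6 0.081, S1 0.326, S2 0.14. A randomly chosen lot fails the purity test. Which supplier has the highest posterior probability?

S1

Prior × likelihood for each hypothesis:
  S4: 0.124 × 0.09 = 0.01116
  S6: 0.208 × 0.081 = 0.016848
  S1: 0.432 × 0.326 = 0.140832
  S2: 0.236 × 0.14 = 0.03304
Total = 0.20188.
Largest term belongs to S1, so S1 is most probable.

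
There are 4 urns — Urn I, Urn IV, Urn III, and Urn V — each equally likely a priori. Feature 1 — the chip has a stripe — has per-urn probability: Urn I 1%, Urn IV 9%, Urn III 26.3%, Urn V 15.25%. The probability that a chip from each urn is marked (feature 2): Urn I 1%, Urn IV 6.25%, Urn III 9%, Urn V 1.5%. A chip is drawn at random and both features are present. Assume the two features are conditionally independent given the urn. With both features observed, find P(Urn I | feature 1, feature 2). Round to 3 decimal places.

With a uniform prior (1/4 each), posterior ∝ likelihood:
  Urn I: 0.01 × 0.01 = 0.0001
  Urn IV: 0.09 × 0.0625 = 0.005625
  Urn III: 0.263 × 0.09 = 0.02367
  Urn V: 0.1525 × 0.015 = 0.0022875
Sum = 0.0316825.
P(Urn I | evidence) = 0.0001 / 0.0316825 ≈ 0.003.

0.003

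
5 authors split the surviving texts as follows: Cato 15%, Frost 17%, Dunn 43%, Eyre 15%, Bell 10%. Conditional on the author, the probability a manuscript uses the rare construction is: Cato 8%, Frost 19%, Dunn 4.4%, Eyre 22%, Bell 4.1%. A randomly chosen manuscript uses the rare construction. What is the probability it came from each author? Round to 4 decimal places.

Cato 0.1196, Frost 0.3220, Dunn 0.1886, Eyre 0.3289, Bell 0.0409

Unnormalized posteriors (prior × likelihood):
  Cato: 0.15 × 0.08 = 0.012
  Frost: 0.17 × 0.19 = 0.0323
  Dunn: 0.43 × 0.044 = 0.01892
  Eyre: 0.15 × 0.22 = 0.033
  Bell: 0.1 × 0.041 = 0.0041
Total = 0.10032.
P(Cato | rare-form) = 0.012/0.10032 ≈ 0.1196
P(Frost | rare-form) = 0.0323/0.10032 ≈ 0.3220
P(Dunn | rare-form) = 0.01892/0.10032 ≈ 0.1886
P(Eyre | rare-form) = 0.033/0.10032 ≈ 0.3289
P(Bell | rare-form) = 0.0041/0.10032 ≈ 0.0409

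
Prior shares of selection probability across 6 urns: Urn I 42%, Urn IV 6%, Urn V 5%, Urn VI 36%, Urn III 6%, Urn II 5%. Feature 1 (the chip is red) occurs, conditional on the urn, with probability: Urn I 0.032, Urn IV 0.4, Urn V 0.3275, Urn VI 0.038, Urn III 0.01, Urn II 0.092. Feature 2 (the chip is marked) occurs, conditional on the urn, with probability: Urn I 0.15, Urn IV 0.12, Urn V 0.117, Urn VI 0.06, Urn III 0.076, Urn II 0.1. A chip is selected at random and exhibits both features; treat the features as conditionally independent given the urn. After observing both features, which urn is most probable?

Prior × likelihood for each hypothesis:
  Urn I: 0.42 × 0.032 × 0.15 = 0.002016
  Urn IV: 0.06 × 0.4 × 0.12 = 0.00288
  Urn V: 0.05 × 0.3275 × 0.117 = 0.001915875
  Urn VI: 0.36 × 0.038 × 0.06 = 0.0008208
  Urn III: 0.06 × 0.01 × 0.076 = 0.0000456
  Urn II: 0.05 × 0.092 × 0.1 = 0.00046
Sum = 0.008138275.
Largest term belongs to Urn IV, so Urn IV is most probable.

Urn IV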